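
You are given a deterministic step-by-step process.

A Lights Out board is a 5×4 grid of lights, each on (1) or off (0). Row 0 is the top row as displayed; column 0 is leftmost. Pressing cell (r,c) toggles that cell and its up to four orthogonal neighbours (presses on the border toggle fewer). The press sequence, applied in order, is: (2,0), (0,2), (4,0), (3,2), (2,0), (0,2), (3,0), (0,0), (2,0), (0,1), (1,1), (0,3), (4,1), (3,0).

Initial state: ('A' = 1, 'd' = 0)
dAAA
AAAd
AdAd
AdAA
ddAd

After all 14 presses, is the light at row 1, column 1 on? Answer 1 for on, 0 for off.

t=0: dAAA
AAAd
AdAd
AdAA
ddAd
t=1: dAAA
dAAd
dAAd
ddAA
ddAd
t=2: dddd
dAdd
dAAd
ddAA
ddAd
t=3: dddd
dAdd
dAAd
AdAA
AAAd
t=4: dddd
dAdd
dAdd
AAdd
AAdd
t=5: dddd
AAdd
Addd
dAdd
AAdd
t=6: dAAA
AAAd
Addd
dAdd
AAdd
t=7: dAAA
AAAd
dddd
Addd
dAdd
t=8: AdAA
dAAd
dddd
Addd
dAdd
t=9: AdAA
AAAd
AAdd
dddd
dAdd
t=10: dAdA
AdAd
AAdd
dddd
dAdd
t=11: dddA
dAdd
Addd
dddd
dAdd
t=12: ddAd
dAdA
Addd
dddd
dAdd
t=13: ddAd
dAdA
Addd
dAdd
AdAd
t=14: ddAd
dAdA
dddd
Addd
ddAd

1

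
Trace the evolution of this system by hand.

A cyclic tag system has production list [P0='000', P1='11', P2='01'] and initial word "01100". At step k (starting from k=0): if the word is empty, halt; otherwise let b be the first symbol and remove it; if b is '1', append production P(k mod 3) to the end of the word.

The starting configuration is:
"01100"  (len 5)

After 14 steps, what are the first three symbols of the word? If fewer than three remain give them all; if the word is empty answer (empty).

[0] "01100"  (len 5)
[1] "1100"  (len 4)
[2] "10011"  (len 5)
[3] "001101"  (len 6)
[4] "01101"  (len 5)
[5] "1101"  (len 4)
[6] "10101"  (len 5)
[7] "0101000"  (len 7)
[8] "101000"  (len 6)
[9] "0100001"  (len 7)
[10] "100001"  (len 6)
[11] "0000111"  (len 7)
[12] "000111"  (len 6)
[13] "00111"  (len 5)
[14] "0111"  (len 4)

011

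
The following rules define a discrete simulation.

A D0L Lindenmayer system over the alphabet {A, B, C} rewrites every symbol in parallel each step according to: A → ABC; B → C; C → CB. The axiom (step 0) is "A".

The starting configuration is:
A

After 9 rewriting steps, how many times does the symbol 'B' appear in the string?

[0] A
[1] ABC
[2] ABCCCB
[3] ABCCCBCBCBC
[4] ABCCCBCBCBCCBCCBCCB
[5] ABCCCBCBCBCCBCCBCCBCBCCBCBCCBCBC
[6] ABCCCBCBCBCCBCCBCCBCBCCBCBCCBCBCCBCCBCBCCBCCBCBCCBCCB
[7] ABCCCBCBCBCCBCCBCCBCBCCBCBCCBCBCCBCCBCBCCBCCBCBCCBCCBCBCCBCBCCBCCBCBCCBCBCCBCCBCBCCBCBC
[8] ABCCCBCBCBCCBCCBCCBCBCCBCBCCBCBCCBCCBCBCCBCCBCBCCBCCBCBCCB…CBCCBCCBCBCCBCCBCBCCBCBCCBCCBCBCCBCCBCBCCBCBCCBCCBCBCCBCCB  (len 142)
[9] ABCCCBCBCBCCBCCBCCBCBCCBCBCCBCBCCBCCBCBCCBCCBCBCCBCCBCBCCB…CCBCBCCBCBCCBCCBCBCCBCBCCBCCBCBCCBCCBCBCCBCBCCBCCBCBCCBCBC  (len 231)

88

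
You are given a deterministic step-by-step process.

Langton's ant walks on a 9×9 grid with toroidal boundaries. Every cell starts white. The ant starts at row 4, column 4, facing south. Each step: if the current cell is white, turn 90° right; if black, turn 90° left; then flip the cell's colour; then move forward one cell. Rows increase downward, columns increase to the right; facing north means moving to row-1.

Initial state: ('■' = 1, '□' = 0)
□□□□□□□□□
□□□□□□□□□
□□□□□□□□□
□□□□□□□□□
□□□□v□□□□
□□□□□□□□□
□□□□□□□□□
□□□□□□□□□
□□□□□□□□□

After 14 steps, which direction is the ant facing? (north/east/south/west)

step 0: □□□□□□□□□
□□□□□□□□□
□□□□□□□□□
□□□□□□□□□
□□□□v□□□□
□□□□□□□□□
□□□□□□□□□
□□□□□□□□□
□□□□□□□□□
step 1: □□□□□□□□□
□□□□□□□□□
□□□□□□□□□
□□□□□□□□□
□□□<■□□□□
□□□□□□□□□
□□□□□□□□□
□□□□□□□□□
□□□□□□□□□
step 2: □□□□□□□□□
□□□□□□□□□
□□□□□□□□□
□□□^□□□□□
□□□■■□□□□
□□□□□□□□□
□□□□□□□□□
□□□□□□□□□
□□□□□□□□□
step 3: □□□□□□□□□
□□□□□□□□□
□□□□□□□□□
□□□■>□□□□
□□□■■□□□□
□□□□□□□□□
□□□□□□□□□
□□□□□□□□□
□□□□□□□□□
step 4: □□□□□□□□□
□□□□□□□□□
□□□□□□□□□
□□□■■□□□□
□□□■v□□□□
□□□□□□□□□
□□□□□□□□□
□□□□□□□□□
□□□□□□□□□
step 5: □□□□□□□□□
□□□□□□□□□
□□□□□□□□□
□□□■■□□□□
□□□■□>□□□
□□□□□□□□□
□□□□□□□□□
□□□□□□□□□
□□□□□□□□□
step 6: □□□□□□□□□
□□□□□□□□□
□□□□□□□□□
□□□■■□□□□
□□□■□■□□□
□□□□□v□□□
□□□□□□□□□
□□□□□□□□□
□□□□□□□□□
step 7: □□□□□□□□□
□□□□□□□□□
□□□□□□□□□
□□□■■□□□□
□□□■□■□□□
□□□□<■□□□
□□□□□□□□□
□□□□□□□□□
□□□□□□□□□
step 8: □□□□□□□□□
□□□□□□□□□
□□□□□□□□□
□□□■■□□□□
□□□■^■□□□
□□□□■■□□□
□□□□□□□□□
□□□□□□□□□
□□□□□□□□□
step 9: □□□□□□□□□
□□□□□□□□□
□□□□□□□□□
□□□■■□□□□
□□□■■>□□□
□□□□■■□□□
□□□□□□□□□
□□□□□□□□□
□□□□□□□□□
step 10: □□□□□□□□□
□□□□□□□□□
□□□□□□□□□
□□□■■^□□□
□□□■■□□□□
□□□□■■□□□
□□□□□□□□□
□□□□□□□□□
□□□□□□□□□
step 11: □□□□□□□□□
□□□□□□□□□
□□□□□□□□□
□□□■■■>□□
□□□■■□□□□
□□□□■■□□□
□□□□□□□□□
□□□□□□□□□
□□□□□□□□□
step 12: □□□□□□□□□
□□□□□□□□□
□□□□□□□□□
□□□■■■■□□
□□□■■□v□□
□□□□■■□□□
□□□□□□□□□
□□□□□□□□□
□□□□□□□□□
step 13: □□□□□□□□□
□□□□□□□□□
□□□□□□□□□
□□□■■■■□□
□□□■■<■□□
□□□□■■□□□
□□□□□□□□□
□□□□□□□□□
□□□□□□□□□
step 14: □□□□□□□□□
□□□□□□□□□
□□□□□□□□□
□□□■■^■□□
□□□■■■■□□
□□□□■■□□□
□□□□□□□□□
□□□□□□□□□
□□□□□□□□□

north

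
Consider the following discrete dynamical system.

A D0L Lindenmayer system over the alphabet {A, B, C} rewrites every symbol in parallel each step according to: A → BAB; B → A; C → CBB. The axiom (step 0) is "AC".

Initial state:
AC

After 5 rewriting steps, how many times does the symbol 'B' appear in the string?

44

0) AC
1) BABCBB
2) ABABACBBAA
3) BABABABABABCBBAABABBAB
4) ABABABABABABABABABABACBBAABABBABABABAABABA
5) BABABABABABABABABABABABABABABABABABABABABABCBBAABABBABABABAABABABABABABABABBABABABABAB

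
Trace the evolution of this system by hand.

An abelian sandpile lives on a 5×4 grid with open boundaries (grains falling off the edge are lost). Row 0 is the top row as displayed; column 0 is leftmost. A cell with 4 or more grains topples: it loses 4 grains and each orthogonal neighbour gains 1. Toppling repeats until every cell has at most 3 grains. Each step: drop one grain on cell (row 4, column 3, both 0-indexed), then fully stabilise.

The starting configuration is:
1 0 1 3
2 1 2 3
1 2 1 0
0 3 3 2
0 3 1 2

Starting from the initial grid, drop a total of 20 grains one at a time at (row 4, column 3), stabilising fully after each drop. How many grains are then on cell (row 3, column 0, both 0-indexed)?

step 0: 1 0 1 3
2 1 2 3
1 2 1 0
0 3 3 2
0 3 1 2
step 1: 1 0 1 3
2 1 2 3
1 2 1 0
0 3 3 2
0 3 1 3
step 2: 1 0 1 3
2 1 2 3
1 2 1 0
0 3 3 3
0 3 2 0
step 3: 1 0 1 3
2 1 2 3
1 2 1 0
0 3 3 3
0 3 2 1
step 4: 1 0 1 3
2 1 2 3
1 2 1 0
0 3 3 3
0 3 2 2
step 5: 1 0 1 3
2 1 2 3
1 2 1 0
0 3 3 3
0 3 2 3
step 6: 1 0 1 3
2 1 2 3
1 3 2 1
1 1 2 1
1 1 1 2
step 7: 1 0 1 3
2 1 2 3
1 3 2 1
1 1 2 1
1 1 1 3
step 8: 1 0 1 3
2 1 2 3
1 3 2 1
1 1 2 2
1 1 2 0
step 9: 1 0 1 3
2 1 2 3
1 3 2 1
1 1 2 2
1 1 2 1
step 10: 1 0 1 3
2 1 2 3
1 3 2 1
1 1 2 2
1 1 2 2
step 11: 1 0 1 3
2 1 2 3
1 3 2 1
1 1 2 2
1 1 2 3
step 12: 1 0 1 3
2 1 2 3
1 3 2 1
1 1 2 3
1 1 3 0
step 13: 1 0 1 3
2 1 2 3
1 3 2 1
1 1 2 3
1 1 3 1
step 14: 1 0 1 3
2 1 2 3
1 3 2 1
1 1 2 3
1 1 3 2
step 15: 1 0 1 3
2 1 2 3
1 3 2 1
1 1 2 3
1 1 3 3
step 16: 1 0 1 3
2 1 2 3
1 3 3 2
1 2 0 1
1 2 1 2
step 17: 1 0 1 3
2 1 2 3
1 3 3 2
1 2 0 1
1 2 1 3
step 18: 1 0 1 3
2 1 2 3
1 3 3 2
1 2 0 2
1 2 2 0
step 19: 1 0 1 3
2 1 2 3
1 3 3 2
1 2 0 2
1 2 2 1
step 20: 1 0 1 3
2 1 2 3
1 3 3 2
1 2 0 2
1 2 2 2

1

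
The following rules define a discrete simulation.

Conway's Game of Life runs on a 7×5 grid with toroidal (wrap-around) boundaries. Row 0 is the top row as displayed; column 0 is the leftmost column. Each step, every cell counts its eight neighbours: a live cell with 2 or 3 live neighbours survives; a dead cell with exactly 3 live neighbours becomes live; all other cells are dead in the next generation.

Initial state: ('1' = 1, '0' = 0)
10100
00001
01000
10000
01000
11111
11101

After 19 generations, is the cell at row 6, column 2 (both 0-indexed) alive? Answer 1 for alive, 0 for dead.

[0] 10100
00001
01000
10000
01000
11111
11101
[1] 00100
11000
10000
11000
00010
00000
00000
[2] 01000
11000
00001
11001
00000
00000
00000
[3] 11000
11000
00001
10001
10000
00000
00000
[4] 11000
01001
01001
10001
10001
00000
00000
[5] 11000
01101
01011
01010
10001
00000
00000
[6] 11100
00001
01001
01010
10001
00000
00000
[7] 11000
00111
00111
01110
10001
00000
01000
[8] 11011
00000
10000
01000
11111
10000
11000
[9] 01101
01000
00000
00010
00111
00010
00100
[10] 11110
11100
00000
00111
00101
00001
01100
[11] 00011
10011
10001
00101
10101
11100
00001
[12] 00000
00000
01000
00000
00101
00100
01101
[13] 00000
00000
00000
00000
00010
10100
01110
[14] 00100
00000
00000
00000
00000
00001
01110
[15] 01110
00000
00000
00000
00000
00110
01110
[16] 01010
00100
00000
00000
00000
01010
00001
[17] 00110
00100
00000
00000
00000
00000
10011
[18] 01100
00110
00000
00000
00000
00001
00111
[19] 01001
01110
00000
00000
00000
00001
11101

1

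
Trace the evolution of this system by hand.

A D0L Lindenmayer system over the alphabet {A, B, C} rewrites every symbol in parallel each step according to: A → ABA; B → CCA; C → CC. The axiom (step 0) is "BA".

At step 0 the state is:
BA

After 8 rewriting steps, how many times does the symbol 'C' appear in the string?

t=0: BA
t=1: CCAABA
t=2: CCCCABAABACCAABA
t=3: CCCCCCCCABACCAABAABACCAABACCCCABAABACCAABA
t=4: CCCCCCCCCCCCCCCCABACCAABACCCCABAABACCAABAABACCAABACCCCABAABACCAABACCCCCCCCABACCAABAABACCAABACCCCABAABACCAABA
t=5: CCCCCCCCCCCCCCCCCCCCCCCCCCCCCCCCABACCAABACCCCABAABACCAABAC…CCCCABAABACCAABACCCCCCCCABACCAABAABACCAABACCCCABAABACCAABA  (len 274)
t=6: CCCCCCCCCCCCCCCCCCCCCCCCCCCCCCCCCCCCCCCCCCCCCCCCCCCCCCCCCC…CCCCABAABACCAABACCCCCCCCABACCAABAABACCAABACCCCABAABACCAABA  (len 688)
t=7: CCCCCCCCCCCCCCCCCCCCCCCCCCCCCCCCCCCCCCCCCCCCCCCCCCCCCCCCCC…CCCCABAABACCAABACCCCCCCCABACCAABAABACCAABACCCCABAABACCAABA  (len 1714)
t=8: CCCCCCCCCCCCCCCCCCCCCCCCCCCCCCCCCCCCCCCCCCCCCCCCCCCCCCCCCC…CCCCABAABACCAABACCCCCCCCABACCAABAABACCAABACCCCABAABACCAABA  (len 4244)

2274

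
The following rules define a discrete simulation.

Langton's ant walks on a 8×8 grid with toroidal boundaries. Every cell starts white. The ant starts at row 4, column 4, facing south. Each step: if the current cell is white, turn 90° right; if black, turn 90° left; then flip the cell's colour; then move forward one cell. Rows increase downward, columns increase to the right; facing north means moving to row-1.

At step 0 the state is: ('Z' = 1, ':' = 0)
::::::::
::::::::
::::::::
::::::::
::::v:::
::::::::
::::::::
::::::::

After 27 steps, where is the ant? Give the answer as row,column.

t=0: ::::::::
::::::::
::::::::
::::::::
::::v:::
::::::::
::::::::
::::::::
t=1: ::::::::
::::::::
::::::::
::::::::
:::<Z:::
::::::::
::::::::
::::::::
t=2: ::::::::
::::::::
::::::::
:::^::::
:::ZZ:::
::::::::
::::::::
::::::::
t=3: ::::::::
::::::::
::::::::
:::Z>:::
:::ZZ:::
::::::::
::::::::
::::::::
t=4: ::::::::
::::::::
::::::::
:::ZZ:::
:::Zv:::
::::::::
::::::::
::::::::
t=5: ::::::::
::::::::
::::::::
:::ZZ:::
:::Z:>::
::::::::
::::::::
::::::::
t=6: ::::::::
::::::::
::::::::
:::ZZ:::
:::Z:Z::
:::::v::
::::::::
::::::::
t=7: ::::::::
::::::::
::::::::
:::ZZ:::
:::Z:Z::
::::<Z::
::::::::
::::::::
t=8: ::::::::
::::::::
::::::::
:::ZZ:::
:::Z^Z::
::::ZZ::
::::::::
::::::::
t=9: ::::::::
::::::::
::::::::
:::ZZ:::
:::ZZ>::
::::ZZ::
::::::::
::::::::
t=10: ::::::::
::::::::
::::::::
:::ZZ^::
:::ZZ:::
::::ZZ::
::::::::
::::::::
t=11: ::::::::
::::::::
::::::::
:::ZZZ>:
:::ZZ:::
::::ZZ::
::::::::
::::::::
t=12: ::::::::
::::::::
::::::::
:::ZZZZ:
:::ZZ:v:
::::ZZ::
::::::::
::::::::
t=13: ::::::::
::::::::
::::::::
:::ZZZZ:
:::ZZ<Z:
::::ZZ::
::::::::
::::::::
t=14: ::::::::
::::::::
::::::::
:::ZZ^Z:
:::ZZZZ:
::::ZZ::
::::::::
::::::::
t=15: ::::::::
::::::::
::::::::
:::Z<:Z:
:::ZZZZ:
::::ZZ::
::::::::
::::::::
t=16: ::::::::
::::::::
::::::::
:::Z::Z:
:::ZvZZ:
::::ZZ::
::::::::
::::::::
t=17: ::::::::
::::::::
::::::::
:::Z::Z:
:::Z:>Z:
::::ZZ::
::::::::
::::::::
t=18: ::::::::
::::::::
::::::::
:::Z:^Z:
:::Z::Z:
::::ZZ::
::::::::
::::::::
t=19: ::::::::
::::::::
::::::::
:::Z:Z>:
:::Z::Z:
::::ZZ::
::::::::
::::::::
t=20: ::::::::
::::::::
::::::^:
:::Z:Z::
:::Z::Z:
::::ZZ::
::::::::
::::::::
t=21: ::::::::
::::::::
::::::Z>
:::Z:Z::
:::Z::Z:
::::ZZ::
::::::::
::::::::
t=22: ::::::::
::::::::
::::::ZZ
:::Z:Z:v
:::Z::Z:
::::ZZ::
::::::::
::::::::
t=23: ::::::::
::::::::
::::::ZZ
:::Z:Z<Z
:::Z::Z:
::::ZZ::
::::::::
::::::::
t=24: ::::::::
::::::::
::::::^Z
:::Z:ZZZ
:::Z::Z:
::::ZZ::
::::::::
::::::::
t=25: ::::::::
::::::::
:::::<:Z
:::Z:ZZZ
:::Z::Z:
::::ZZ::
::::::::
::::::::
t=26: ::::::::
:::::^::
:::::Z:Z
:::Z:ZZZ
:::Z::Z:
::::ZZ::
::::::::
::::::::
t=27: ::::::::
:::::Z>:
:::::Z:Z
:::Z:ZZZ
:::Z::Z:
::::ZZ::
::::::::
::::::::

1,6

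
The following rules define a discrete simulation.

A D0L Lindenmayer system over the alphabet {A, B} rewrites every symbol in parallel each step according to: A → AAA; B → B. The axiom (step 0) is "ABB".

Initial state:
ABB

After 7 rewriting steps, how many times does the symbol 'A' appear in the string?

t=0: ABB
t=1: AAABB
t=2: AAAAAAAAABB
t=3: AAAAAAAAAAAAAAAAAAAAAAAAAAABB
t=4: AAAAAAAAAAAAAAAAAAAAAAAAAAAAAAAAAAAAAAAAAAAAAAAAAAAAAAAAAAAAAAAAAAAAAAAAAAAAAAAAABB
t=5: AAAAAAAAAAAAAAAAAAAAAAAAAAAAAAAAAAAAAAAAAAAAAAAAAAAAAAAAAA…AAAAAAAAAAAAAAAAAAAAAAAAAAAAAAAAAAAAAAAAAAAAAAAAAAAAAAAABB  (len 245)
t=6: AAAAAAAAAAAAAAAAAAAAAAAAAAAAAAAAAAAAAAAAAAAAAAAAAAAAAAAAAA…AAAAAAAAAAAAAAAAAAAAAAAAAAAAAAAAAAAAAAAAAAAAAAAAAAAAAAAABB  (len 731)
t=7: AAAAAAAAAAAAAAAAAAAAAAAAAAAAAAAAAAAAAAAAAAAAAAAAAAAAAAAAAA…AAAAAAAAAAAAAAAAAAAAAAAAAAAAAAAAAAAAAAAAAAAAAAAAAAAAAAAABB  (len 2189)

2187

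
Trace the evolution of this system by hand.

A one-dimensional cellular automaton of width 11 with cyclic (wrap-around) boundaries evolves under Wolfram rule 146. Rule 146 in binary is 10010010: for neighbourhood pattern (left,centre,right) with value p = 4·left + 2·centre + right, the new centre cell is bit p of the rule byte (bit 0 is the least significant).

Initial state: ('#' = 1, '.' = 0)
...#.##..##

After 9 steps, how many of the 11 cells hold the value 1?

t=0: ...#.##..##
t=1: #.#....##..
t=2: ...#..#..##
t=3: #.#.##.##..
t=4: .........##
t=5: #.......#..
t=6: .#.....#.##
t=7: ..#...#....
t=8: .#.#.#.#...
t=9: #.......#..

2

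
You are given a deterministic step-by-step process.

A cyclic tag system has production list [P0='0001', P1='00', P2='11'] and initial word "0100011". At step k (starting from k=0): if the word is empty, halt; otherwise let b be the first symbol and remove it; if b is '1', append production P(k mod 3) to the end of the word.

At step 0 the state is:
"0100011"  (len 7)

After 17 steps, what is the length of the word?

step 0: "0100011"  (len 7)
step 1: "100011"  (len 6)
step 2: "0001100"  (len 7)
step 3: "001100"  (len 6)
step 4: "01100"  (len 5)
step 5: "1100"  (len 4)
step 6: "10011"  (len 5)
step 7: "00110001"  (len 8)
step 8: "0110001"  (len 7)
step 9: "110001"  (len 6)
step 10: "100010001"  (len 9)
step 11: "0001000100"  (len 10)
step 12: "001000100"  (len 9)
step 13: "01000100"  (len 8)
step 14: "1000100"  (len 7)
step 15: "00010011"  (len 8)
step 16: "0010011"  (len 7)
step 17: "010011"  (len 6)

6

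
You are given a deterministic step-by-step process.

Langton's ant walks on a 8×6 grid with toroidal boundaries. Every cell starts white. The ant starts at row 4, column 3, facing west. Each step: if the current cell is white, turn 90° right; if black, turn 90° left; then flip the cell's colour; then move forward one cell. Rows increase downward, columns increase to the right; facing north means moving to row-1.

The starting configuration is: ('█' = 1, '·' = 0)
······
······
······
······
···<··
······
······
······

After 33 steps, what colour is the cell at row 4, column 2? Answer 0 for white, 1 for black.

step 0: ······
······
······
······
···<··
······
······
······
step 1: ······
······
······
···^··
···█··
······
······
······
step 2: ······
······
······
···█>·
···█··
······
······
······
step 3: ······
······
······
···██·
···█v·
······
······
······
step 4: ······
······
······
···██·
···<█·
······
······
······
step 5: ······
······
······
···██·
····█·
···v··
······
······
step 6: ······
······
······
···██·
····█·
··<█··
······
······
step 7: ······
······
······
···██·
··^·█·
··██··
······
······
step 8: ······
······
······
···██·
··█>█·
··██··
······
······
step 9: ······
······
······
···██·
··███·
··█v··
······
······
step 10: ······
······
······
···██·
··███·
··█·>·
······
······
step 11: ······
······
······
···██·
··███·
··█·█·
····v·
······
step 12: ······
······
······
···██·
··███·
··█·█·
···<█·
······
step 13: ······
······
······
···██·
··███·
··█^█·
···██·
······
step 14: ······
······
······
···██·
··███·
··██>·
···██·
······
step 15: ······
······
······
···██·
··██^·
··██··
···██·
······
step 16: ······
······
······
···██·
··█<··
··██··
···██·
······
step 17: ······
······
······
···██·
··█···
··█v··
···██·
······
step 18: ······
······
······
···██·
··█···
··█·>·
···██·
······
step 19: ······
······
······
···██·
··█···
··█·█·
···█v·
······
step 20: ······
······
······
···██·
··█···
··█·█·
···█·>
······
step 21: ······
······
······
···██·
··█···
··█·█·
···█·█
·····v
step 22: ······
······
······
···██·
··█···
··█·█·
···█·█
····<█
step 23: ······
······
······
···██·
··█···
··█·█·
···█^█
····██
step 24: ······
······
······
···██·
··█···
··█·█·
···██>
····██
step 25: ······
······
······
···██·
··█···
··█·█^
···██·
····██
step 26: ······
······
······
···██·
··█···
>·█·██
···██·
····██
step 27: ······
······
······
···██·
··█···
█·█·██
v··██·
····██
step 28: ······
······
······
···██·
··█···
█·█·██
█··██<
····██
step 29: ······
······
······
···██·
··█···
█·█·█^
█··███
····██
step 30: ······
······
······
···██·
··█···
█·█·<·
█··███
····██
step 31: ······
······
······
···██·
··█···
█·█···
█··█v█
····██
step 32: ······
······
······
···██·
··█···
█·█···
█··█·>
····██
step 33: ······
······
······
···██·
··█···
█·█··^
█··█··
····██

1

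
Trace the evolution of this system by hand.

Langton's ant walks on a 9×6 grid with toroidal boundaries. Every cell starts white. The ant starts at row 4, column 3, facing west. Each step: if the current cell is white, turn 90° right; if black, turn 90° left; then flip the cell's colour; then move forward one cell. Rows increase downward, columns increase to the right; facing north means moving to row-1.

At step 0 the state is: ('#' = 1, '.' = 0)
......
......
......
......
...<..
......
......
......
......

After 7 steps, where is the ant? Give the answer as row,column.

4,2

0) ......
......
......
......
...<..
......
......
......
......
1) ......
......
......
...^..
...#..
......
......
......
......
2) ......
......
......
...#>.
...#..
......
......
......
......
3) ......
......
......
...##.
...#v.
......
......
......
......
4) ......
......
......
...##.
...<#.
......
......
......
......
5) ......
......
......
...##.
....#.
...v..
......
......
......
6) ......
......
......
...##.
....#.
..<#..
......
......
......
7) ......
......
......
...##.
..^.#.
..##..
......
......
......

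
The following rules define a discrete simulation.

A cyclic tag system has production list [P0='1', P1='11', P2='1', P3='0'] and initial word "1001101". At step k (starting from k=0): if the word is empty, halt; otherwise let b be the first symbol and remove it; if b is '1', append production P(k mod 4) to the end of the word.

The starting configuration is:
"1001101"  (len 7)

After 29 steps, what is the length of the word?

0) "1001101"  (len 7)
1) "0011011"  (len 7)
2) "011011"  (len 6)
3) "11011"  (len 5)
4) "10110"  (len 5)
5) "01101"  (len 5)
6) "1101"  (len 4)
7) "1011"  (len 4)
8) "0110"  (len 4)
9) "110"  (len 3)
10) "1011"  (len 4)
11) "0111"  (len 4)
12) "111"  (len 3)
13) "111"  (len 3)
14) "1111"  (len 4)
15) "1111"  (len 4)
16) "1110"  (len 4)
17) "1101"  (len 4)
18) "10111"  (len 5)
19) "01111"  (len 5)
20) "1111"  (len 4)
21) "1111"  (len 4)
22) "11111"  (len 5)
23) "11111"  (len 5)
24) "11110"  (len 5)
25) "11101"  (len 5)
26) "110111"  (len 6)
27) "101111"  (len 6)
28) "011110"  (len 6)
29) "11110"  (len 5)

5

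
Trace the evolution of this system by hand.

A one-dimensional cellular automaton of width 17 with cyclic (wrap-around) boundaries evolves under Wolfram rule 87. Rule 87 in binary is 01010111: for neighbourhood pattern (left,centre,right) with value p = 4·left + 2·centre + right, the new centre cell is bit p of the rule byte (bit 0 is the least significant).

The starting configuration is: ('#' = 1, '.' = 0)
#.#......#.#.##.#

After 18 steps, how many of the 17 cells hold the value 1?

8

step 0: #.#......#.#.##.#
step 1: #.########.#..#..
step 2: #........#.######
step 3: ##########.......
step 4: .........########
step 5: #########.......#
step 6: ........########.
step 7: ########.......##
step 8: .......########..
step 9: #######.......###
step 10: ......########...
step 11: ######.......####
step 12: .....########....
step 13: #####.......#####
step 14: ....########.....
step 15: ####.......######
step 16: ...########......
step 17: ###.......#######
step 18: ..########.......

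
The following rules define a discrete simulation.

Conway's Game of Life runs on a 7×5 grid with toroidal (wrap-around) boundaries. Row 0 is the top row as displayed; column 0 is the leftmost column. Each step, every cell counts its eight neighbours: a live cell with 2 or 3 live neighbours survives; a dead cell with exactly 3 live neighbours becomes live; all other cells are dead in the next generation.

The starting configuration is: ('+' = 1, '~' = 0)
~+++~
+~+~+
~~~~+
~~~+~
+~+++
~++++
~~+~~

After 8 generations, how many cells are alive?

t=0: ~+++~
+~+~+
~~~~+
~~~+~
+~+++
~++++
~~+~~
t=1: +~~~+
+~+~+
+~~~+
+~+~~
+~~~~
~~~~~
+~~~+
t=2: ~~~~~
~~~~~
~~~~~
+~~~~
~+~~~
+~~~+
+~~~+
t=3: ~~~~~
~~~~~
~~~~~
~~~~~
~+~~+
~+~~+
+~~~+
t=4: ~~~~~
~~~~~
~~~~~
~~~~~
~~~~~
~+~++
+~~~+
t=5: ~~~~~
~~~~~
~~~~~
~~~~~
~~~~~
~~~++
+~~++
t=6: ~~~~+
~~~~~
~~~~~
~~~~~
~~~~~
+~~+~
+~~+~
t=7: ~~~~+
~~~~~
~~~~~
~~~~~
~~~~~
~~~~~
+~~+~
t=8: ~~~~+
~~~~~
~~~~~
~~~~~
~~~~~
~~~~~
~~~~+

2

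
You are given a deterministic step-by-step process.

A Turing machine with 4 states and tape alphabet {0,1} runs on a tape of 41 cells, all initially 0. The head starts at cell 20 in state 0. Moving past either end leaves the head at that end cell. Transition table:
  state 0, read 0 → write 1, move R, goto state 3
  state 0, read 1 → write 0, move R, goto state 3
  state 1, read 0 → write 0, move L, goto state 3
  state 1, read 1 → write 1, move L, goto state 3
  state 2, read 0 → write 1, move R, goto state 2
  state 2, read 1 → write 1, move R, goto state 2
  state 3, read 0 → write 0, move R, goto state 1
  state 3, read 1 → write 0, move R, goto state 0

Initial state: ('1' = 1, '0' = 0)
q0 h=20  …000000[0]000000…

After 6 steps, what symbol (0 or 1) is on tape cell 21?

0

step 0: q0 h=20  …000000[0]000000…
step 1: q3 h=21  …000001[0]000000…
step 2: q1 h=22  …000010[0]000000…
step 3: q3 h=21  …000001[0]000000…
step 4: q1 h=22  …000010[0]000000…
step 5: q3 h=21  …000001[0]000000…
step 6: q1 h=22  …000010[0]000000…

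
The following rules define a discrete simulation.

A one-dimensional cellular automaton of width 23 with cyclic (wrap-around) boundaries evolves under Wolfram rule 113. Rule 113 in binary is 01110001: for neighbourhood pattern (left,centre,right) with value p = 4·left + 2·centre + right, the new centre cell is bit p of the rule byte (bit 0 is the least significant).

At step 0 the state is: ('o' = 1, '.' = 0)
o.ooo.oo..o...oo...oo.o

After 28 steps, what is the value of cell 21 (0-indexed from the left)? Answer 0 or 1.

1

0) o.ooo.oo..o...oo...oo.o
1) oo..oo.oo..oo..ooo..oo.
2) .oo..oo.oo..oo...oo..oo
3) o.oo..oo.oo..ooo..oo..o
4) oo.oo..oo.oo...oo..oo..
5) .oo.oo..oo.ooo..oo..oo.
6) ..oo.oo..oo..oo..oo..oo
7) o..oo.oo..oo..oo..oo..o
8) oo..oo.oo..oo..oo..oo..
9) .oo..oo.oo..oo..oo..oo.
10) ..oo..oo.oo..oo..oo..oo
11) o..oo..oo.oo..oo..oo..o
12) oo..oo..oo.oo..oo..oo..
13) .oo..oo..oo.oo..oo..oo.
14) ..oo..oo..oo.oo..oo..oo
15) o..oo..oo..oo.oo..oo..o
16) oo..oo..oo..oo.oo..oo..
17) .oo..oo..oo..oo.oo..oo.
18) ..oo..oo..oo..oo.oo..oo
19) o..oo..oo..oo..oo.oo..o
20) oo..oo..oo..oo..oo.oo..
21) .oo..oo..oo..oo..oo.oo.
22) ..oo..oo..oo..oo..oo.oo
23) o..oo..oo..oo..oo..oo.o
24) oo..oo..oo..oo..oo..oo.
25) .oo..oo..oo..oo..oo..oo
26) o.oo..oo..oo..oo..oo..o
27) oo.oo..oo..oo..oo..oo..
28) .oo.oo..oo..oo..oo..oo.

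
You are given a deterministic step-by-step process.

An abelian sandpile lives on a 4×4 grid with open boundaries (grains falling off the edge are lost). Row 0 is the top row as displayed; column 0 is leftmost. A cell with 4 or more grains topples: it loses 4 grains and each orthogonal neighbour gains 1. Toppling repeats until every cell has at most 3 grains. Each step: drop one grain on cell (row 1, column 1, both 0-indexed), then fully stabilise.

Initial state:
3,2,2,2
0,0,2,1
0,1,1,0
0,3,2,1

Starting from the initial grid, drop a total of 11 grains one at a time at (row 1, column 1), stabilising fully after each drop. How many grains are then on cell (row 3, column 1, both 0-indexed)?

0

gen 0: 3,2,2,2
0,0,2,1
0,1,1,0
0,3,2,1
gen 1: 3,2,2,2
0,1,2,1
0,1,1,0
0,3,2,1
gen 2: 3,2,2,2
0,2,2,1
0,1,1,0
0,3,2,1
gen 3: 3,2,2,2
0,3,2,1
0,1,1,0
0,3,2,1
gen 4: 3,3,2,2
1,0,3,1
0,2,1,0
0,3,2,1
gen 5: 3,3,2,2
1,1,3,1
0,2,1,0
0,3,2,1
gen 6: 3,3,2,2
1,2,3,1
0,2,1,0
0,3,2,1
gen 7: 3,3,2,2
1,3,3,1
0,2,1,0
0,3,2,1
gen 8: 0,2,0,3
3,2,1,2
0,3,2,0
0,3,2,1
gen 9: 0,2,0,3
3,3,1,2
0,3,2,0
0,3,2,1
gen 10: 1,3,0,3
0,2,2,2
2,1,3,0
1,0,3,1
gen 11: 1,3,0,3
0,3,2,2
2,1,3,0
1,0,3,1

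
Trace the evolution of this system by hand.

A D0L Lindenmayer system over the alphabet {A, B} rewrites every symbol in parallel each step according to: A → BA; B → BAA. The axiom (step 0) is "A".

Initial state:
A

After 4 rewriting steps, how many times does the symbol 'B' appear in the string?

12

0) A
1) BA
2) BAABA
3) BAABABABAABA
4) BAABABABAABABAABABAABABABAABA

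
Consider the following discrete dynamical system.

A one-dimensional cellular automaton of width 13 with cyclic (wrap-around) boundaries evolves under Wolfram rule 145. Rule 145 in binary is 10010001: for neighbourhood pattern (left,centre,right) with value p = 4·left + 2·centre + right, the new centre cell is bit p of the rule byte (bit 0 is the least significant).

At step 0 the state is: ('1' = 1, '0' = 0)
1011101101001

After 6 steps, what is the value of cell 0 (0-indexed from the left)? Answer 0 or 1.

step 0: 1011101101001
step 1: 0001000000100
step 2: 1100111110011
step 3: 1010011101001
step 4: 0001001000100
step 5: 1100100110011
step 6: 1010010001001

1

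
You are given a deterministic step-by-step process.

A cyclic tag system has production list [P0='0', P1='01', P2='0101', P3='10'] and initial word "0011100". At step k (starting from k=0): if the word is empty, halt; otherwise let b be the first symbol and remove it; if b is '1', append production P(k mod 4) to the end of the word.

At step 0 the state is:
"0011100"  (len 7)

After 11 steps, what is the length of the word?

8

[0] "0011100"  (len 7)
[1] "011100"  (len 6)
[2] "11100"  (len 5)
[3] "11000101"  (len 8)
[4] "100010110"  (len 9)
[5] "000101100"  (len 9)
[6] "00101100"  (len 8)
[7] "0101100"  (len 7)
[8] "101100"  (len 6)
[9] "011000"  (len 6)
[10] "11000"  (len 5)
[11] "10000101"  (len 8)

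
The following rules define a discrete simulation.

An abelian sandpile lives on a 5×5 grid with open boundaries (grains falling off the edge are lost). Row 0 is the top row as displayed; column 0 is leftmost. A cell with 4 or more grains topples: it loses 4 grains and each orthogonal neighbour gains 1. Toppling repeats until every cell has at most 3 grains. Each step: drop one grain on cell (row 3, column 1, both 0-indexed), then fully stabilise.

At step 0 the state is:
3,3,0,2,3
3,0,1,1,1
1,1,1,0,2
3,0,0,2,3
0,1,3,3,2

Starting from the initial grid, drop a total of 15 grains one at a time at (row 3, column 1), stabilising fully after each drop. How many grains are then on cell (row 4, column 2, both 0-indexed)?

2

step 0: 3,3,0,2,3
3,0,1,1,1
1,1,1,0,2
3,0,0,2,3
0,1,3,3,2
step 1: 3,3,0,2,3
3,0,1,1,1
1,1,1,0,2
3,1,0,2,3
0,1,3,3,2
step 2: 3,3,0,2,3
3,0,1,1,1
1,1,1,0,2
3,2,0,2,3
0,1,3,3,2
step 3: 3,3,0,2,3
3,0,1,1,1
1,1,1,0,2
3,3,0,2,3
0,1,3,3,2
step 4: 3,3,0,2,3
3,0,1,1,1
2,2,1,0,2
0,1,1,2,3
1,2,3,3,2
step 5: 3,3,0,2,3
3,0,1,1,1
2,2,1,0,2
0,2,1,2,3
1,2,3,3,2
step 6: 3,3,0,2,3
3,0,1,1,1
2,2,1,0,2
0,3,1,2,3
1,2,3,3,2
step 7: 3,3,0,2,3
3,0,1,1,1
2,3,1,0,2
1,0,2,2,3
1,3,3,3,2
step 8: 3,3,0,2,3
3,0,1,1,1
2,3,1,0,2
1,1,2,2,3
1,3,3,3,2
step 9: 3,3,0,2,3
3,0,1,1,1
2,3,1,0,2
1,2,2,2,3
1,3,3,3,2
step 10: 3,3,0,2,3
3,0,1,1,1
2,3,1,0,2
1,3,2,2,3
1,3,3,3,2
step 11: 3,3,0,2,3
3,1,1,1,1
3,0,3,1,3
2,3,1,1,1
2,1,2,2,0
step 12: 3,3,0,2,3
3,1,1,1,1
3,1,3,1,3
3,0,2,1,1
2,2,2,2,0
step 13: 3,3,0,2,3
3,1,1,1,1
3,1,3,1,3
3,1,2,1,1
2,2,2,2,0
step 14: 3,3,0,2,3
3,1,1,1,1
3,1,3,1,3
3,2,2,1,1
2,2,2,2,0
step 15: 3,3,0,2,3
3,1,1,1,1
3,1,3,1,3
3,3,2,1,1
2,2,2,2,0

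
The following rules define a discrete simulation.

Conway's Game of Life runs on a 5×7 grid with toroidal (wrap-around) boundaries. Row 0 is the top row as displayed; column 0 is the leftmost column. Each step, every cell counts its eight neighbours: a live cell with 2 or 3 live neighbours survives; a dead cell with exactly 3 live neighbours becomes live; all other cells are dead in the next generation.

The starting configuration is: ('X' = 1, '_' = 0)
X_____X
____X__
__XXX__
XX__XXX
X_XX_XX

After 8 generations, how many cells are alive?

4

step 0: X_____X
____X__
__XXX__
XX__XXX
X_XX_XX
step 1: XX_XX__
____XX_
XXX___X
_______
__XX___
step 2: _X___X_
____XX_
XX___XX
X__X___
_XXXX__
step 3: _X___X_
_X__X__
XX___X_
___X_X_
XX_XX__
step 4: _X_X_X_
_XX_XXX
XXX__XX
___X_X_
XX_X_XX
step 5: ___X___
_______
_______
___X___
XX_X_X_
step 6: __X_X__
_______
_______
__X_X__
___X___
step 7: ___X___
_______
_______
___X___
__X_X__
step 8: ___X___
_______
_______
___X___
__X_X__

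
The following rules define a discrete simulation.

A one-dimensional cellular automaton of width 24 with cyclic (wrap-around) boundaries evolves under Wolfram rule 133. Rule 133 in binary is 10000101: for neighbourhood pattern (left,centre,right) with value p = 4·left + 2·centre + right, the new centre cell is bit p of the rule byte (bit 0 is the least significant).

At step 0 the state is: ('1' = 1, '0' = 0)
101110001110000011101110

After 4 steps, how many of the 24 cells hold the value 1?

10

step 0: 101110001110000011101110
step 1: 100100100100111001000100
step 2: 100100100100010001010100
step 3: 100100100101010101010100
step 4: 100100100101010101010100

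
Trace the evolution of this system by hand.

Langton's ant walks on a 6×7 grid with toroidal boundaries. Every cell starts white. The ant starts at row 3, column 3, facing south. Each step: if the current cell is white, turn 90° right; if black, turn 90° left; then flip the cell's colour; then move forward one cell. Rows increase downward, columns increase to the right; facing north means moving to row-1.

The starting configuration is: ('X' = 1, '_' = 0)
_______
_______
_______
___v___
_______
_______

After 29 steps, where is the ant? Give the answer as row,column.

0) _______
_______
_______
___v___
_______
_______
1) _______
_______
_______
__<X___
_______
_______
2) _______
_______
__^____
__XX___
_______
_______
3) _______
_______
__X>___
__XX___
_______
_______
4) _______
_______
__XX___
__Xv___
_______
_______
5) _______
_______
__XX___
__X_>__
_______
_______
6) _______
_______
__XX___
__X_X__
____v__
_______
7) _______
_______
__XX___
__X_X__
___<X__
_______
8) _______
_______
__XX___
__X^X__
___XX__
_______
9) _______
_______
__XX___
__XX>__
___XX__
_______
10) _______
_______
__XX^__
__XX___
___XX__
_______
11) _______
_______
__XXX>_
__XX___
___XX__
_______
12) _______
_______
__XXXX_
__XX_v_
___XX__
_______
13) _______
_______
__XXXX_
__XX<X_
___XX__
_______
14) _______
_______
__XX^X_
__XXXX_
___XX__
_______
15) _______
_______
__X<_X_
__XXXX_
___XX__
_______
16) _______
_______
__X__X_
__XvXX_
___XX__
_______
17) _______
_______
__X__X_
__X_>X_
___XX__
_______
18) _______
_______
__X_^X_
__X__X_
___XX__
_______
19) _______
_______
__X_X>_
__X__X_
___XX__
_______
20) _______
_____^_
__X_X__
__X__X_
___XX__
_______
21) _______
_____X>
__X_X__
__X__X_
___XX__
_______
22) _______
_____XX
__X_X_v
__X__X_
___XX__
_______
23) _______
_____XX
__X_X<X
__X__X_
___XX__
_______
24) _______
_____^X
__X_XXX
__X__X_
___XX__
_______
25) _______
____<_X
__X_XXX
__X__X_
___XX__
_______
26) ____^__
____X_X
__X_XXX
__X__X_
___XX__
_______
27) ____X>_
____X_X
__X_XXX
__X__X_
___XX__
_______
28) ____XX_
____XvX
__X_XXX
__X__X_
___XX__
_______
29) ____XX_
____<XX
__X_XXX
__X__X_
___XX__
_______

1,4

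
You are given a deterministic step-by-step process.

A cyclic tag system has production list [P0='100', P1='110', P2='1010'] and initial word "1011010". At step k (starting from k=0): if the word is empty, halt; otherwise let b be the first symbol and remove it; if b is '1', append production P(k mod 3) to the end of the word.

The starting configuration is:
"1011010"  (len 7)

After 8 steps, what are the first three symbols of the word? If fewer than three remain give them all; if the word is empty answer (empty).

001

k=0  "1011010"  (len 7)
k=1  "011010100"  (len 9)
k=2  "11010100"  (len 8)
k=3  "10101001010"  (len 11)
k=4  "0101001010100"  (len 13)
k=5  "101001010100"  (len 12)
k=6  "010010101001010"  (len 15)
k=7  "10010101001010"  (len 14)
k=8  "0010101001010110"  (len 16)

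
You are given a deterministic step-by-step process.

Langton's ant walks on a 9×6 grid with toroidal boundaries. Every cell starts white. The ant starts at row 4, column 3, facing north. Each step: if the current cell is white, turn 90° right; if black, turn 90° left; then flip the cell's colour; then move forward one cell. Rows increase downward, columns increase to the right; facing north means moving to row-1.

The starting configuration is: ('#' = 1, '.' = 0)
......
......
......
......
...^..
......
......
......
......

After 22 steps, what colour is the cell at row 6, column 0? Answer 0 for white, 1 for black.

step 0: ......
......
......
......
...^..
......
......
......
......
step 1: ......
......
......
......
...#>.
......
......
......
......
step 2: ......
......
......
......
...##.
....v.
......
......
......
step 3: ......
......
......
......
...##.
...<#.
......
......
......
step 4: ......
......
......
......
...^#.
...##.
......
......
......
step 5: ......
......
......
......
..<.#.
...##.
......
......
......
step 6: ......
......
......
..^...
..#.#.
...##.
......
......
......
step 7: ......
......
......
..#>..
..#.#.
...##.
......
......
......
step 8: ......
......
......
..##..
..#v#.
...##.
......
......
......
step 9: ......
......
......
..##..
..<##.
...##.
......
......
......
step 10: ......
......
......
..##..
...##.
..v##.
......
......
......
step 11: ......
......
......
..##..
...##.
.<###.
......
......
......
step 12: ......
......
......
..##..
.^.##.
.####.
......
......
......
step 13: ......
......
......
..##..
.#>##.
.####.
......
......
......
step 14: ......
......
......
..##..
.####.
.#v##.
......
......
......
step 15: ......
......
......
..##..
.####.
.#.>#.
......
......
......
step 16: ......
......
......
..##..
.##^#.
.#..#.
......
......
......
step 17: ......
......
......
..##..
.#<.#.
.#..#.
......
......
......
step 18: ......
......
......
..##..
.#..#.
.#v.#.
......
......
......
step 19: ......
......
......
..##..
.#..#.
.<#.#.
......
......
......
step 20: ......
......
......
..##..
.#..#.
..#.#.
.v....
......
......
step 21: ......
......
......
..##..
.#..#.
..#.#.
<#....
......
......
step 22: ......
......
......
..##..
.#..#.
^.#.#.
##....
......
......

1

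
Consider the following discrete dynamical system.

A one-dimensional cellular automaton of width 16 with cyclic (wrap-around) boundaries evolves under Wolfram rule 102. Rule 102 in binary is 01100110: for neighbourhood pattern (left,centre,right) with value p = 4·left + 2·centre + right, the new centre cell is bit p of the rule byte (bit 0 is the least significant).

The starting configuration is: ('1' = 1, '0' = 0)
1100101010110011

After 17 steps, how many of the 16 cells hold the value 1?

0

gen 0: 1100101010110011
gen 1: 0101111111010100
gen 2: 1110000001111100
gen 3: 0010000010000101
gen 4: 0110000110001111
gen 5: 1010001010010001
gen 6: 1110011110110010
gen 7: 0010100011010111
gen 8: 0111100101111001
gen 9: 1000101110001011
gen 10: 1001110010011100
gen 11: 1010010110100101
gen 12: 1110111011101110
gen 13: 0011001100110011
gen 14: 0101010101010101
gen 15: 1111111111111111
gen 16: 0000000000000000
gen 17: 0000000000000000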